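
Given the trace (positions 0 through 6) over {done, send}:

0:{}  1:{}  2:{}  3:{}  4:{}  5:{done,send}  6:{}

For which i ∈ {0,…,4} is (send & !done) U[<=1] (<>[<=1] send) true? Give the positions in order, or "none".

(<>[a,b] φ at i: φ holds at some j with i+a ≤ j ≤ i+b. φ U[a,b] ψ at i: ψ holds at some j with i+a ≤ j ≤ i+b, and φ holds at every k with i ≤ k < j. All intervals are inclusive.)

4

Evaluate at each i in [0,4]:
  i=0: ✗ (no rhs in [0,1])
  i=1: ✗ (no rhs in [1,2])
  i=2: ✗ (no rhs in [2,3])
  i=3: ✗ (lhs fails at k=3 before rhs at j=4)
  i=4: ✓ (rhs at j=4)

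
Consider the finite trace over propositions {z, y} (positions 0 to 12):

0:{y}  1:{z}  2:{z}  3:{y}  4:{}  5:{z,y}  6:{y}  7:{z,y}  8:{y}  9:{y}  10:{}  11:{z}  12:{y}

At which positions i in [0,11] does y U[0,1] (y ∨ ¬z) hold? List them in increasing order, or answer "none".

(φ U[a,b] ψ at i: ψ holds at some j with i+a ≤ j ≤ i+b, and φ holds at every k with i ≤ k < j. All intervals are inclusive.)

0, 3, 4, 5, 6, 7, 8, 9, 10

Evaluate at each i in [0,11]:
  i=0: ✓ (rhs at j=0)
  i=1: ✗ (no rhs in [1,2])
  i=2: ✗ (lhs fails at k=2 before rhs at j=3)
  i=3: ✓ (rhs at j=3)
  i=4: ✓ (rhs at j=4)
  i=5: ✓ (rhs at j=5)
  i=6: ✓ (rhs at j=6)
  i=7: ✓ (rhs at j=7)
  i=8: ✓ (rhs at j=8)
  i=9: ✓ (rhs at j=9)
  i=10: ✓ (rhs at j=10)
  i=11: ✗ (lhs fails at k=11 before rhs at j=12)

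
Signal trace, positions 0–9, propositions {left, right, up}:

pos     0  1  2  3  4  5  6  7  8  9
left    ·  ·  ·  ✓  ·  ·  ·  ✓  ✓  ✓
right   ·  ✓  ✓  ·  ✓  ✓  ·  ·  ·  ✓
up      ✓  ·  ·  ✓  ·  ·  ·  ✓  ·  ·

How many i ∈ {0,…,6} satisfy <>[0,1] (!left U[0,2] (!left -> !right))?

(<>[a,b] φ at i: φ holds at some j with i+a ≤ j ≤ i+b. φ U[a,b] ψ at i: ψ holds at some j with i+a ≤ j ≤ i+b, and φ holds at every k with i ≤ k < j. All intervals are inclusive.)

7

Evaluate at each i in [0,6]:
  i=0: ✓ (witness j=0)
  i=1: ✓ (witness j=1)
  i=2: ✓ (witness j=2)
  i=3: ✓ (witness j=3)
  i=4: ✓ (witness j=4)
  i=5: ✓ (witness j=5)
  i=6: ✓ (witness j=6)
Positions where it holds: {0, 1, 2, 3, 4, 5, 6} → 7.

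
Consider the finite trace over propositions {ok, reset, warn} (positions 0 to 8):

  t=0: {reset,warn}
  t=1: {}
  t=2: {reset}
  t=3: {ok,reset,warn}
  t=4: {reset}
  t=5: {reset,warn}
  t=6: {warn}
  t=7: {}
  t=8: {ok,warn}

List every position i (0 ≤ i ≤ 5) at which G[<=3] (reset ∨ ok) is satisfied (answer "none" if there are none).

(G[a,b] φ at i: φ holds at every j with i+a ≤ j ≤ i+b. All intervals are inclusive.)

Evaluate at each i in [0,5]:
  i=0: ✗ (fails at j=1)
  i=1: ✗ (fails at j=1)
  i=2: ✓ (all of [2,5])
  i=3: ✗ (fails at j=6)
  i=4: ✗ (fails at j=6)
  i=5: ✗ (fails at j=6)

2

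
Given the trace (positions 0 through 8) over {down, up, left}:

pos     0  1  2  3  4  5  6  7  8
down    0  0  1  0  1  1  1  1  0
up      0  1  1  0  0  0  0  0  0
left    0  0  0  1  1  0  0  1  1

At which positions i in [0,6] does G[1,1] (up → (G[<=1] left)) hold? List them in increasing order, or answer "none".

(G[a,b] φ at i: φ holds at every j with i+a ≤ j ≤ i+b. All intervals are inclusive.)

Evaluate at each i in [0,6]:
  i=0: ✗ (fails at j=1)
  i=1: ✗ (fails at j=2)
  i=2: ✓ (all of [3,3])
  i=3: ✓ (all of [4,4])
  i=4: ✓ (all of [5,5])
  i=5: ✓ (all of [6,6])
  i=6: ✓ (all of [7,7])

2, 3, 4, 5, 6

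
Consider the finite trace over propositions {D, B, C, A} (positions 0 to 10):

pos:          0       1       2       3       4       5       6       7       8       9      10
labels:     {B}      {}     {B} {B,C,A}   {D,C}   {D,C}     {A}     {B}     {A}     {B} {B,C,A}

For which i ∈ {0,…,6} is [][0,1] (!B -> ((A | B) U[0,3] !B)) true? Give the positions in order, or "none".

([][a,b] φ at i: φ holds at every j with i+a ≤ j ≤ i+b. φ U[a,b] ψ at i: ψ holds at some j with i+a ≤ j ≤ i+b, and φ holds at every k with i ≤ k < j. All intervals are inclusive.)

0, 1, 2, 3, 4, 5, 6

Evaluate at each i in [0,6]:
  i=0: ✓ (all of [0,1])
  i=1: ✓ (all of [1,2])
  i=2: ✓ (all of [2,3])
  i=3: ✓ (all of [3,4])
  i=4: ✓ (all of [4,5])
  i=5: ✓ (all of [5,6])
  i=6: ✓ (all of [6,7])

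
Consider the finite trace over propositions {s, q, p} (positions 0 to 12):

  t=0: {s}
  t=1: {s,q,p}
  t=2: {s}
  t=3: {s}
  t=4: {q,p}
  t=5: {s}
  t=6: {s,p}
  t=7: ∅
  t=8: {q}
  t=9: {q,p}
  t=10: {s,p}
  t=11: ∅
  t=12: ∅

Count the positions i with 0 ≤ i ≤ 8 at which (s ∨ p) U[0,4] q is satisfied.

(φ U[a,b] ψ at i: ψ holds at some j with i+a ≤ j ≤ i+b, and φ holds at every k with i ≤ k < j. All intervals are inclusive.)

Evaluate at each i in [0,8]:
  i=0: ✓ (rhs at j=1; lhs holds on [0,0])
  i=1: ✓ (rhs at j=1)
  i=2: ✓ (rhs at j=4; lhs holds on [2,3])
  i=3: ✓ (rhs at j=4; lhs holds on [3,3])
  i=4: ✓ (rhs at j=4)
  i=5: ✗ (lhs fails at k=7 before rhs at j=8)
  i=6: ✗ (lhs fails at k=7 before rhs at j=8)
  i=7: ✗ (lhs fails at k=7 before rhs at j=8)
  i=8: ✓ (rhs at j=8)
Positions where it holds: {0, 1, 2, 3, 4, 8} → 6.

6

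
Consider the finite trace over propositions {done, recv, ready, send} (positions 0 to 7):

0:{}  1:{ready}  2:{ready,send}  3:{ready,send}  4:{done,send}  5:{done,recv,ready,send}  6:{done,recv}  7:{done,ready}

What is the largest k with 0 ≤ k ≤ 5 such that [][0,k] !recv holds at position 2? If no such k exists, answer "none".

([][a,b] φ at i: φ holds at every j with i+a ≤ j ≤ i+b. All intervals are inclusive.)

!recv must hold from j=2 onward; find where it first fails.
  j=2: holds
  j=3: holds
  j=4: holds
  j=5: fails
Holds on [2,4], so largest k = 2.

2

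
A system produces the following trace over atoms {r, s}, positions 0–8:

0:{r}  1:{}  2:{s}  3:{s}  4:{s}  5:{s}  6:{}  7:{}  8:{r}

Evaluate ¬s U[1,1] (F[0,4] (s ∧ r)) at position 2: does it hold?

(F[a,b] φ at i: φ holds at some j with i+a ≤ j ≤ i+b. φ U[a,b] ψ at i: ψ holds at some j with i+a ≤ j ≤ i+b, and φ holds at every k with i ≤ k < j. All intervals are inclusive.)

False

Need some j in [3,3] with F[0,4] (s ∧ r), and ¬s at every k in [2,j-1].
  j=3: F[0,4] (s ∧ r) — fails (none in [3,7]).
No j in the window works → until fails.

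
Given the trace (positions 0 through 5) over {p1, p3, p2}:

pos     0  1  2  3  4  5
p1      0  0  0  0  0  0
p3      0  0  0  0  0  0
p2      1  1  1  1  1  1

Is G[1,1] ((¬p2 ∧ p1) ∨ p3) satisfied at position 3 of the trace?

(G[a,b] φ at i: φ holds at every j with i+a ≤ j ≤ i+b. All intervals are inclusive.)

No

Check ((¬p2 ∧ p1) ∨ p3) at every j in [4,4]:
  j=4: false
Fails at j=4 → formula fails.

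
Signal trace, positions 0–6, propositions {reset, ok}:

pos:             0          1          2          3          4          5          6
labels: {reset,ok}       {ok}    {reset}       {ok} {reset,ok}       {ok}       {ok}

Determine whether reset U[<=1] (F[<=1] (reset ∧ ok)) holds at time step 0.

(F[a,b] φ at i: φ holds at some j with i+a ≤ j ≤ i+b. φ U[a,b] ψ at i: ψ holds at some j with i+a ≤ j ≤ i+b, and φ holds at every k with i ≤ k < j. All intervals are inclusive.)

True

Need some j in [0,1] with F[<=1] (reset ∧ ok), and reset at every k in [0,j-1].
  j=0: F[<=1] (reset ∧ ok) holds; no prefix to check → satisfied.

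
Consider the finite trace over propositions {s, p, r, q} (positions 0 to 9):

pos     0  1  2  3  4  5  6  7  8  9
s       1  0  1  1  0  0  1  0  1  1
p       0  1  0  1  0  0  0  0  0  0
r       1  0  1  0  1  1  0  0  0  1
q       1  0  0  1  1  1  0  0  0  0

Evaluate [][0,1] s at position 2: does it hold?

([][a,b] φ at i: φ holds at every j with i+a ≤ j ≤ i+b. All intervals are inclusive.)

True

Check s at every j in [2,3]:
  j=2: true
  j=3: true
All positions satisfy it → formula holds.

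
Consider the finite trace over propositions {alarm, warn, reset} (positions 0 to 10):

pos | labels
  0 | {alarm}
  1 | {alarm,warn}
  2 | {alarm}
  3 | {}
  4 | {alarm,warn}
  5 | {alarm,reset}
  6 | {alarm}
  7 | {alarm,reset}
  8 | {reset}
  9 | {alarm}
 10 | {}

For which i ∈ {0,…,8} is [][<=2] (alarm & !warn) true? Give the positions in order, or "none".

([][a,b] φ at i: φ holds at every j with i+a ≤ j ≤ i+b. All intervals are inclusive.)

Evaluate at each i in [0,8]:
  i=0: ✗ (fails at j=1)
  i=1: ✗ (fails at j=1)
  i=2: ✗ (fails at j=3)
  i=3: ✗ (fails at j=3)
  i=4: ✗ (fails at j=4)
  i=5: ✓ (all of [5,7])
  i=6: ✗ (fails at j=8)
  i=7: ✗ (fails at j=8)
  i=8: ✗ (fails at j=8)

5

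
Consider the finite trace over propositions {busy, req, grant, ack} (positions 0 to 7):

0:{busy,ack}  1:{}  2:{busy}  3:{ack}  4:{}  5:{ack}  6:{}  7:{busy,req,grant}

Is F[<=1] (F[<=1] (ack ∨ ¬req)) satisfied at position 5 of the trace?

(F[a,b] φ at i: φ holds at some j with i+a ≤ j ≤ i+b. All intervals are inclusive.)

Holds

Check F[<=1] (ack ∨ ¬req) at each j in [5,6]:
  j=5: holds (witness at 5)
  j=6: holds (witness at 6)
Found at j=5 → formula holds.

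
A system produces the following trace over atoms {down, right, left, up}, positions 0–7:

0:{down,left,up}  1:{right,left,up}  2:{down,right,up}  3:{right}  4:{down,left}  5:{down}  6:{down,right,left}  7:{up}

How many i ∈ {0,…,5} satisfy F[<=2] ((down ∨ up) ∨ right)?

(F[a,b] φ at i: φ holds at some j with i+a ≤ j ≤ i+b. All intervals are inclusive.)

6

Evaluate at each i in [0,5]:
  i=0: ✓ (witness j=0)
  i=1: ✓ (witness j=1)
  i=2: ✓ (witness j=2)
  i=3: ✓ (witness j=3)
  i=4: ✓ (witness j=4)
  i=5: ✓ (witness j=5)
Positions where it holds: {0, 1, 2, 3, 4, 5} → 6.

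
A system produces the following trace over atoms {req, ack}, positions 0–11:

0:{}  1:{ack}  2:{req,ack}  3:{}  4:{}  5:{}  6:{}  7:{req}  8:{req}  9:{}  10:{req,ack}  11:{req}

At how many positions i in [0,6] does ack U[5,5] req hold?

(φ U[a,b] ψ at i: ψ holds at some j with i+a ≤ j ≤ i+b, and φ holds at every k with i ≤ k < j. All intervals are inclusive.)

Evaluate at each i in [0,6]:
  i=0: ✗ (no rhs in [5,5])
  i=1: ✗ (no rhs in [6,6])
  i=2: ✗ (lhs fails at k=3 before rhs at j=7)
  i=3: ✗ (lhs fails at k=3 before rhs at j=8)
  i=4: ✗ (no rhs in [9,9])
  i=5: ✗ (lhs fails at k=5 before rhs at j=10)
  i=6: ✗ (lhs fails at k=6 before rhs at j=11)
Positions where it holds: {} → 0.

0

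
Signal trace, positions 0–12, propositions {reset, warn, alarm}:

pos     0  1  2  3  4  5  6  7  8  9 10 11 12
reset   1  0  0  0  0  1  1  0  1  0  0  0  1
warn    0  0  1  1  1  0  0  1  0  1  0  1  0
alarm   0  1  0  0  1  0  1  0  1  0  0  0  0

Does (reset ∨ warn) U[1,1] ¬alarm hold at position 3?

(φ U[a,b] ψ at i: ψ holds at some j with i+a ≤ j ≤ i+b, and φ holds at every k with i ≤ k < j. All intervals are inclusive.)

Need some j in [4,4] with ¬alarm, and (reset ∨ warn) at every k in [3,j-1].
  j=4: ¬alarm false.
No j in the window works → until fails.

Does not hold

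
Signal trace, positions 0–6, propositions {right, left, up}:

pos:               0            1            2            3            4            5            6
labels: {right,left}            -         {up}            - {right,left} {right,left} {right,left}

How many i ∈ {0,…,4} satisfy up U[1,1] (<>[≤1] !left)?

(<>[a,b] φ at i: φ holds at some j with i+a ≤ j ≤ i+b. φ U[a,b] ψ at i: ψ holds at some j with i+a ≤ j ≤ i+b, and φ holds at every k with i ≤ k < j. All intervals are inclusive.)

Evaluate at each i in [0,4]:
  i=0: ✗ (lhs fails at k=0 before rhs at j=1)
  i=1: ✗ (lhs fails at k=1 before rhs at j=2)
  i=2: ✓ (rhs at j=3; lhs holds on [2,2])
  i=3: ✗ (no rhs in [4,4])
  i=4: ✗ (no rhs in [5,5])
Positions where it holds: {2} → 1.

1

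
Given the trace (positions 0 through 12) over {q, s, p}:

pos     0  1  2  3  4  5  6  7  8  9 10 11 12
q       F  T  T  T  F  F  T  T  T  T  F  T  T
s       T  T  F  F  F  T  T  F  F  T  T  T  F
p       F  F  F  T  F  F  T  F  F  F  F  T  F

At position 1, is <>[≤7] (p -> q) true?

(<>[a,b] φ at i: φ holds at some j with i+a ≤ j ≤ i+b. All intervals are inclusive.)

Yes

Check (p -> q) at each j in [1,8]:
  j=1: true
  j=2: true
  j=3: true
  j=4: true
  j=5: true
  j=6: true
  j=7: true
  j=8: true
Found at j=1 → formula holds.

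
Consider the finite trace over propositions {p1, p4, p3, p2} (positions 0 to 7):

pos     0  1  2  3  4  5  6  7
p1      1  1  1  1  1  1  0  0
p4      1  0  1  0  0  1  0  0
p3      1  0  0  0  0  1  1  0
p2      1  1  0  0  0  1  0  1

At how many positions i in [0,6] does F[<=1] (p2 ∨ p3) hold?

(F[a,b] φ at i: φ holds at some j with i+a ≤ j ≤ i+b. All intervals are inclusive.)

5

Evaluate at each i in [0,6]:
  i=0: ✓ (witness j=0)
  i=1: ✓ (witness j=1)
  i=2: ✗ (none in [2,3])
  i=3: ✗ (none in [3,4])
  i=4: ✓ (witness j=5)
  i=5: ✓ (witness j=5)
  i=6: ✓ (witness j=6)
Positions where it holds: {0, 1, 4, 5, 6} → 5.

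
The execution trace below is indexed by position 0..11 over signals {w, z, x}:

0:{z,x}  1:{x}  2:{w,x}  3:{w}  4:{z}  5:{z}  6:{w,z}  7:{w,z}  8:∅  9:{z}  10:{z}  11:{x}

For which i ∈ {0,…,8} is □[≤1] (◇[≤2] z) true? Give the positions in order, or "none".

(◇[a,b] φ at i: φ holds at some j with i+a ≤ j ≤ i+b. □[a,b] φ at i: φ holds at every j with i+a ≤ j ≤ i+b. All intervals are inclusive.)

Evaluate at each i in [0,8]:
  i=0: ✗ (fails at j=1)
  i=1: ✗ (fails at j=1)
  i=2: ✓ (all of [2,3])
  i=3: ✓ (all of [3,4])
  i=4: ✓ (all of [4,5])
  i=5: ✓ (all of [5,6])
  i=6: ✓ (all of [6,7])
  i=7: ✓ (all of [7,8])
  i=8: ✓ (all of [8,9])

2, 3, 4, 5, 6, 7, 8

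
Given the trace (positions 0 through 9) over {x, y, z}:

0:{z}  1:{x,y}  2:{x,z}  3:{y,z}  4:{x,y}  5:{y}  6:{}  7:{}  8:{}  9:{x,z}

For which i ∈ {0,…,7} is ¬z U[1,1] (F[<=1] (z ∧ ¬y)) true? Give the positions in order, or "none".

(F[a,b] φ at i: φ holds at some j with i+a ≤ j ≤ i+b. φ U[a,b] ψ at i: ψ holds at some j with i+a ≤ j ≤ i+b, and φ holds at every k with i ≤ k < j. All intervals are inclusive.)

1, 7

Evaluate at each i in [0,7]:
  i=0: ✗ (lhs fails at k=0 before rhs at j=1)
  i=1: ✓ (rhs at j=2; lhs holds on [1,1])
  i=2: ✗ (no rhs in [3,3])
  i=3: ✗ (no rhs in [4,4])
  i=4: ✗ (no rhs in [5,5])
  i=5: ✗ (no rhs in [6,6])
  i=6: ✗ (no rhs in [7,7])
  i=7: ✓ (rhs at j=8; lhs holds on [7,7])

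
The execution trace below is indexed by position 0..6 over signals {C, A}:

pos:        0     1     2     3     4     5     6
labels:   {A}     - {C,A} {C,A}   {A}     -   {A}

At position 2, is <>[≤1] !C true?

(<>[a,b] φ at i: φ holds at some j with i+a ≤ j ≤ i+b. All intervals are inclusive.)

False

Check !C at each j in [2,3]:
  j=2: false
  j=3: false
No position in the window satisfies it → formula fails.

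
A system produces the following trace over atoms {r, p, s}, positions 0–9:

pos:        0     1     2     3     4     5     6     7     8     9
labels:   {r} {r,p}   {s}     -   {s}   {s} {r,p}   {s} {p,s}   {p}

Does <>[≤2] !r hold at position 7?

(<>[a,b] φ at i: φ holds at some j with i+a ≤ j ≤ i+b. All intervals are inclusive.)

Check !r at each j in [7,9]:
  j=7: true
  j=8: true
  j=9: true
Found at j=7 → formula holds.

Holds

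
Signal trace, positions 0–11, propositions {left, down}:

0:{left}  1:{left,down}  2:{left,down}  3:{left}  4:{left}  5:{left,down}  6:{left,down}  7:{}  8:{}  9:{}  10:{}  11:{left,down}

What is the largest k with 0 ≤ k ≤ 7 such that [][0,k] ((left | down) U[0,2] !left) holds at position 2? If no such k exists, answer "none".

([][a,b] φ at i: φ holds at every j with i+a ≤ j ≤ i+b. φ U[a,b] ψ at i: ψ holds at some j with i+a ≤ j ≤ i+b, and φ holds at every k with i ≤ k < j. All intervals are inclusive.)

((left | down) U[0,2] !left) must hold from j=2 onward; find where it first fails.
  j=2: fails → no k works.

none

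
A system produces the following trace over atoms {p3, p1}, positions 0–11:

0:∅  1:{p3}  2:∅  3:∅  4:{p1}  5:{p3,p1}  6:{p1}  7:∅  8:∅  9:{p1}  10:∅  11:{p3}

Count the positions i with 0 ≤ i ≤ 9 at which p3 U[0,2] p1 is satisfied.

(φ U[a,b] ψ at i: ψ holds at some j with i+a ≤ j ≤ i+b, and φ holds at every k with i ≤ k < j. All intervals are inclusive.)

4

Evaluate at each i in [0,9]:
  i=0: ✗ (no rhs in [0,2])
  i=1: ✗ (no rhs in [1,3])
  i=2: ✗ (lhs fails at k=2 before rhs at j=4)
  i=3: ✗ (lhs fails at k=3 before rhs at j=4)
  i=4: ✓ (rhs at j=4)
  i=5: ✓ (rhs at j=5)
  i=6: ✓ (rhs at j=6)
  i=7: ✗ (lhs fails at k=7 before rhs at j=9)
  i=8: ✗ (lhs fails at k=8 before rhs at j=9)
  i=9: ✓ (rhs at j=9)
Positions where it holds: {4, 5, 6, 9} → 4.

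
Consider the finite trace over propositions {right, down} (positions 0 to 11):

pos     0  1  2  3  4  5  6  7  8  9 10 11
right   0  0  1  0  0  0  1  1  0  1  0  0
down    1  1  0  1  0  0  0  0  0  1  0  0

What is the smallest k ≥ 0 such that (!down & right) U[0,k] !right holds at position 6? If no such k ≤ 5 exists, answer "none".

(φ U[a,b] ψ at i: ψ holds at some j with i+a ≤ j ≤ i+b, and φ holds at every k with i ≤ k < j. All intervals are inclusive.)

2

Need earliest j ≥ 6 with !right, and (!down & right) at every k in [6,j-1].
  j=6: rhs fails.
  j=7: rhs fails.
  j=8: rhs holds; lhs holds on [6,7]. k = 2.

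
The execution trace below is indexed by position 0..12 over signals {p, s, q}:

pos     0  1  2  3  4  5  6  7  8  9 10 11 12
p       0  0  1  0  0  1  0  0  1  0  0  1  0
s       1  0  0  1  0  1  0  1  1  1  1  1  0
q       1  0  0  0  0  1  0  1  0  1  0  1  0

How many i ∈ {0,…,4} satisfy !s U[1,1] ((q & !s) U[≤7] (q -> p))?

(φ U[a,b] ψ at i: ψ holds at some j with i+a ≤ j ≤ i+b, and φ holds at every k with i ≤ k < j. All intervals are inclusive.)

Evaluate at each i in [0,4]:
  i=0: ✗ (lhs fails at k=0 before rhs at j=1)
  i=1: ✓ (rhs at j=2; lhs holds on [1,1])
  i=2: ✓ (rhs at j=3; lhs holds on [2,2])
  i=3: ✗ (lhs fails at k=3 before rhs at j=4)
  i=4: ✓ (rhs at j=5; lhs holds on [4,4])
Positions where it holds: {1, 2, 4} → 3.

3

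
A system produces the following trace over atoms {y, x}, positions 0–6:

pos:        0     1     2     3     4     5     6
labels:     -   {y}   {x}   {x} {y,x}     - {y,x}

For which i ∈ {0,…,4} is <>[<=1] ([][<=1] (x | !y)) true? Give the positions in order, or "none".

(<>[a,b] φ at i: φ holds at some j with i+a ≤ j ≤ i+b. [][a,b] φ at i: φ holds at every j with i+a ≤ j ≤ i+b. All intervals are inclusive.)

Evaluate at each i in [0,4]:
  i=0: ✗ (none in [0,1])
  i=1: ✓ (witness j=2)
  i=2: ✓ (witness j=2)
  i=3: ✓ (witness j=3)
  i=4: ✓ (witness j=4)

1, 2, 3, 4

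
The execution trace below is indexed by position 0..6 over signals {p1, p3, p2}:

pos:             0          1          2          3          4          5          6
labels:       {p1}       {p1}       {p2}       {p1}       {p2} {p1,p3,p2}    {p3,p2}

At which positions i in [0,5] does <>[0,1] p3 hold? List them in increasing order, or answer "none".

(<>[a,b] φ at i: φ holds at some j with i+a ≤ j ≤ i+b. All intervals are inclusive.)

4, 5

Evaluate at each i in [0,5]:
  i=0: ✗ (none in [0,1])
  i=1: ✗ (none in [1,2])
  i=2: ✗ (none in [2,3])
  i=3: ✗ (none in [3,4])
  i=4: ✓ (witness j=5)
  i=5: ✓ (witness j=5)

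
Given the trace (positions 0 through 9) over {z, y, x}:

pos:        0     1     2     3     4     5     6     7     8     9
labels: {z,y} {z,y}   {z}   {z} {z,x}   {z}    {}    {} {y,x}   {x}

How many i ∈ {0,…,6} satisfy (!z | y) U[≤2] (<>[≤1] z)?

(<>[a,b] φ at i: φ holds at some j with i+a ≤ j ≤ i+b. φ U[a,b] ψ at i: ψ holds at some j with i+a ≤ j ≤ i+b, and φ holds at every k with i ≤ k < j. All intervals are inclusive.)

6

Evaluate at each i in [0,6]:
  i=0: ✓ (rhs at j=0)
  i=1: ✓ (rhs at j=1)
  i=2: ✓ (rhs at j=2)
  i=3: ✓ (rhs at j=3)
  i=4: ✓ (rhs at j=4)
  i=5: ✓ (rhs at j=5)
  i=6: ✗ (no rhs in [6,8])
Positions where it holds: {0, 1, 2, 3, 4, 5} → 6.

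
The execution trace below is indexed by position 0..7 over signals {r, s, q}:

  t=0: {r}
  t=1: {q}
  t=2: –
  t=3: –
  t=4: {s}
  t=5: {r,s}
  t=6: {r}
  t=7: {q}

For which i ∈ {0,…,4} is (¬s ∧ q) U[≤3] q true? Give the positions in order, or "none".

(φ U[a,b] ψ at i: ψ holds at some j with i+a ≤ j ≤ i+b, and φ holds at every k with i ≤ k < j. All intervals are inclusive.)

1

Evaluate at each i in [0,4]:
  i=0: ✗ (lhs fails at k=0 before rhs at j=1)
  i=1: ✓ (rhs at j=1)
  i=2: ✗ (no rhs in [2,5])
  i=3: ✗ (no rhs in [3,6])
  i=4: ✗ (lhs fails at k=4 before rhs at j=7)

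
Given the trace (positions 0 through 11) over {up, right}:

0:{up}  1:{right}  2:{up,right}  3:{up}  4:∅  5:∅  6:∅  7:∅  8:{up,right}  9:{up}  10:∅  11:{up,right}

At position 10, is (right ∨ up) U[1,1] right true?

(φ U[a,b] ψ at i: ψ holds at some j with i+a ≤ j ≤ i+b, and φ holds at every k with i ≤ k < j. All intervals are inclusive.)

Need some j in [11,11] with right, and (right ∨ up) at every k in [10,j-1].
  j=11: right holds, but (right ∨ up) fails at k=10 → not this j.
No j in the window works → until fails.

False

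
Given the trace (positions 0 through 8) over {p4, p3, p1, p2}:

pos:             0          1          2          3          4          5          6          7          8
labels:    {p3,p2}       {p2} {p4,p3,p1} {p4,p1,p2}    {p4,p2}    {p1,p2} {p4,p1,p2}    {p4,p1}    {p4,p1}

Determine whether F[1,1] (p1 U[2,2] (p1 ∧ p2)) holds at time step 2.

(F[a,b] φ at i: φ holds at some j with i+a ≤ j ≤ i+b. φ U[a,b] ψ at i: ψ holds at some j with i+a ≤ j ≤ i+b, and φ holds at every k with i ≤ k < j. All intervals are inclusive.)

No

Check (p1 U[2,2] (p1 ∧ p2)) at each j in [3,3]:
  j=3: fails
No position in the window satisfies it → formula fails.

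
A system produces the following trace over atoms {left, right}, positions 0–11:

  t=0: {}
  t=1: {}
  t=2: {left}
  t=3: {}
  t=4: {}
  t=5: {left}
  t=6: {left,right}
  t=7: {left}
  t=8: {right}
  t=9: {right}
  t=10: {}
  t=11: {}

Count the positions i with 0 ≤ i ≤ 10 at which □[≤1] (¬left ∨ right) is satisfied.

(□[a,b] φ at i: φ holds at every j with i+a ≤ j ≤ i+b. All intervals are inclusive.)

5

Evaluate at each i in [0,10]:
  i=0: ✓ (all of [0,1])
  i=1: ✗ (fails at j=2)
  i=2: ✗ (fails at j=2)
  i=3: ✓ (all of [3,4])
  i=4: ✗ (fails at j=5)
  i=5: ✗ (fails at j=5)
  i=6: ✗ (fails at j=7)
  i=7: ✗ (fails at j=7)
  i=8: ✓ (all of [8,9])
  i=9: ✓ (all of [9,10])
  i=10: ✓ (all of [10,11])
Positions where it holds: {0, 3, 8, 9, 10} → 5.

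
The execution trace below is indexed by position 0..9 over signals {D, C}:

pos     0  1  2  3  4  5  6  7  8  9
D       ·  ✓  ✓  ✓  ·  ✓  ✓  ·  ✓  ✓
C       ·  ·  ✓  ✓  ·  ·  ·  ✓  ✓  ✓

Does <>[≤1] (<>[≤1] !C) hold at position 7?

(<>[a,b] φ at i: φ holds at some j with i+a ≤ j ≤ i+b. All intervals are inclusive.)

Check <>[≤1] !C at each j in [7,8]:
  j=7: fails (none in [7,8])
  j=8: fails (none in [8,9])
No position in the window satisfies it → formula fails.

False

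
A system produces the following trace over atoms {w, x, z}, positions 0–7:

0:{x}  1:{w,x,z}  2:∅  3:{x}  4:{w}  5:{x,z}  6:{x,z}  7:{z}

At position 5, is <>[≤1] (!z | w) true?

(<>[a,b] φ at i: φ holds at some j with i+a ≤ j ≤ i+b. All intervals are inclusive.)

Check (!z | w) at each j in [5,6]:
  j=5: false
  j=6: false
No position in the window satisfies it → formula fails.

Does not hold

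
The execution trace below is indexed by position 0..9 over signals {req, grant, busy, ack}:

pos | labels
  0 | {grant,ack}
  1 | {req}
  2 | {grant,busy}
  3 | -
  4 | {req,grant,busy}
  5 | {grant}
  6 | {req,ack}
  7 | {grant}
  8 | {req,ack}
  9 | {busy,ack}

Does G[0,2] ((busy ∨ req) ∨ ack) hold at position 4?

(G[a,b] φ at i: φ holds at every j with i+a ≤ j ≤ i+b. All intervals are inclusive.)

False

Check ((busy ∨ req) ∨ ack) at every j in [4,6]:
  j=4: true
  j=5: false
  j=6: true
Fails at j=5 → formula fails.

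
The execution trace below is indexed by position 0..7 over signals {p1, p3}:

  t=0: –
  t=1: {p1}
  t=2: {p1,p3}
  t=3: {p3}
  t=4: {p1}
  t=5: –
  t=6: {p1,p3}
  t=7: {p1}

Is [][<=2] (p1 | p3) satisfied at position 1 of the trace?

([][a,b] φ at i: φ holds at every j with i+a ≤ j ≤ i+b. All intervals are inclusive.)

Yes

Check (p1 | p3) at every j in [1,3]:
  j=1: true
  j=2: true
  j=3: true
All positions satisfy it → formula holds.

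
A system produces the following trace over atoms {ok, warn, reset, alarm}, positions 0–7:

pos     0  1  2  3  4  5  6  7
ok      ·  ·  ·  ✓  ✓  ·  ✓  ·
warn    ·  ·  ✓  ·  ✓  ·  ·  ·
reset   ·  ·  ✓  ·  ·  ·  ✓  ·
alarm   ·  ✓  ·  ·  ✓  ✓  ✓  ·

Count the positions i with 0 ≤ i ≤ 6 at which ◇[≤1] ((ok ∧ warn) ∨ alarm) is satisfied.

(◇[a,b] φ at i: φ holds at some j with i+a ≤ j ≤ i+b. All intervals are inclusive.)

6

Evaluate at each i in [0,6]:
  i=0: ✓ (witness j=1)
  i=1: ✓ (witness j=1)
  i=2: ✗ (none in [2,3])
  i=3: ✓ (witness j=4)
  i=4: ✓ (witness j=4)
  i=5: ✓ (witness j=5)
  i=6: ✓ (witness j=6)
Positions where it holds: {0, 1, 3, 4, 5, 6} → 6.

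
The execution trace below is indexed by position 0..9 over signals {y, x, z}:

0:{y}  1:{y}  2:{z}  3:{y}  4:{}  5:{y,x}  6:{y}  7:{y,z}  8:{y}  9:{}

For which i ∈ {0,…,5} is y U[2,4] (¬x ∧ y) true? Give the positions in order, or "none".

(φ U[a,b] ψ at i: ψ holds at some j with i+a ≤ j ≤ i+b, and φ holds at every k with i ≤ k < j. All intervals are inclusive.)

Evaluate at each i in [0,5]:
  i=0: ✗ (lhs fails at k=2 before rhs at j=3)
  i=1: ✗ (lhs fails at k=2 before rhs at j=3)
  i=2: ✗ (lhs fails at k=2 before rhs at j=6)
  i=3: ✗ (lhs fails at k=4 before rhs at j=6)
  i=4: ✗ (lhs fails at k=4 before rhs at j=6)
  i=5: ✓ (rhs at j=7; lhs holds on [5,6])

5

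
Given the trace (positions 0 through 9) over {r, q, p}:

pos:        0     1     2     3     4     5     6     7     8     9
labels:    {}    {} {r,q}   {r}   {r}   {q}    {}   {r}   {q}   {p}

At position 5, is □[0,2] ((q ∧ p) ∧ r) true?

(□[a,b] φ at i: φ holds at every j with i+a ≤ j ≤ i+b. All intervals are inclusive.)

Check ((q ∧ p) ∧ r) at every j in [5,7]:
  j=5: false
  j=6: false
  j=7: false
Fails at j=5 → formula fails.

No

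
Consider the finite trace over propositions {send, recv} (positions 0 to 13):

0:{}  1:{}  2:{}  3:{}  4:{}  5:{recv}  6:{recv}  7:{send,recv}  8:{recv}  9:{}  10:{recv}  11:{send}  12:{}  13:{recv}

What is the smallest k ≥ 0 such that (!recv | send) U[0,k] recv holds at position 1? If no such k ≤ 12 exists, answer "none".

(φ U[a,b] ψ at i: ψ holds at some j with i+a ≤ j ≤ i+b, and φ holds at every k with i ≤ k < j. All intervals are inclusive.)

Need earliest j ≥ 1 with recv, and (!recv | send) at every k in [1,j-1].
  j=1: rhs fails.
  j=2: rhs fails.
  j=3: rhs fails.
  j=4: rhs fails.
  j=5: rhs holds; lhs holds on [1,4]. k = 4.

4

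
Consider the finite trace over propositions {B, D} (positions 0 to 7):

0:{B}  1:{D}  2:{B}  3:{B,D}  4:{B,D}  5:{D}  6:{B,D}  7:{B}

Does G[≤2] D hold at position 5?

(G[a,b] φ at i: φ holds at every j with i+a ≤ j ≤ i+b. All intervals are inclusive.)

Does not hold

Check D at every j in [5,7]:
  j=5: true
  j=6: true
  j=7: false
Fails at j=7 → formula fails.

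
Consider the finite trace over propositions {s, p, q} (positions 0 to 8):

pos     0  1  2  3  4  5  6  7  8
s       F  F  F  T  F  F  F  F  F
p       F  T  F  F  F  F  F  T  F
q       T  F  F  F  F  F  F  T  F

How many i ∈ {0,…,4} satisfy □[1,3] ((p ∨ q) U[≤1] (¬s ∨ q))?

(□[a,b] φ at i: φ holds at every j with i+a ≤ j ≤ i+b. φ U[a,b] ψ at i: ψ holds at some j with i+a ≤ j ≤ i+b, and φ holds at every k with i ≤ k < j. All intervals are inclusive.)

2

Evaluate at each i in [0,4]:
  i=0: ✗ (fails at j=3)
  i=1: ✗ (fails at j=3)
  i=2: ✗ (fails at j=3)
  i=3: ✓ (all of [4,6])
  i=4: ✓ (all of [5,7])
Positions where it holds: {3, 4} → 2.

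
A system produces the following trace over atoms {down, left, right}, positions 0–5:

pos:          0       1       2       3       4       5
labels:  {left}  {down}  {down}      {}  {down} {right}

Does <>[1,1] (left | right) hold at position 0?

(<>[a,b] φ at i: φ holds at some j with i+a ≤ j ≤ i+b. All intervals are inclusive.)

False

Check (left | right) at each j in [1,1]:
  j=1: false
No position in the window satisfies it → formula fails.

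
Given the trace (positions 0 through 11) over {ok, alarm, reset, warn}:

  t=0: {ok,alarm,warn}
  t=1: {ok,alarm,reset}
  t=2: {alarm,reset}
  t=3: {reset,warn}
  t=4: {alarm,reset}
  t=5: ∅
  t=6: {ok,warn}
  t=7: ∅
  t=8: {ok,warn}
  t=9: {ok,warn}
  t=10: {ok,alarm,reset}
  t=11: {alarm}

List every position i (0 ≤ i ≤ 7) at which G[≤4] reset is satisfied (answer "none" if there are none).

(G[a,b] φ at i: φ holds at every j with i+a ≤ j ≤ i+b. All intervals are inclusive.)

none

Evaluate at each i in [0,7]:
  i=0: ✗ (fails at j=0)
  i=1: ✗ (fails at j=5)
  i=2: ✗ (fails at j=5)
  i=3: ✗ (fails at j=5)
  i=4: ✗ (fails at j=5)
  i=5: ✗ (fails at j=5)
  i=6: ✗ (fails at j=6)
  i=7: ✗ (fails at j=7)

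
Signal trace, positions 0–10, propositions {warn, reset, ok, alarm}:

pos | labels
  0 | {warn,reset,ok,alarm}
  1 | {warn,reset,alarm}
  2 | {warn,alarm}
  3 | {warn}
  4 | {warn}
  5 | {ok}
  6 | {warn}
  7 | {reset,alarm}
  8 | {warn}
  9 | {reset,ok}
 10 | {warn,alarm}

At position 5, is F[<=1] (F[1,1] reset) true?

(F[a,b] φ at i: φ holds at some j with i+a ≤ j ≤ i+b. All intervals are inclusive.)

Yes

Check F[1,1] reset at each j in [5,6]:
  j=5: fails (none in [6,6])
  j=6: holds (witness at 7)
Found at j=6 → formula holds.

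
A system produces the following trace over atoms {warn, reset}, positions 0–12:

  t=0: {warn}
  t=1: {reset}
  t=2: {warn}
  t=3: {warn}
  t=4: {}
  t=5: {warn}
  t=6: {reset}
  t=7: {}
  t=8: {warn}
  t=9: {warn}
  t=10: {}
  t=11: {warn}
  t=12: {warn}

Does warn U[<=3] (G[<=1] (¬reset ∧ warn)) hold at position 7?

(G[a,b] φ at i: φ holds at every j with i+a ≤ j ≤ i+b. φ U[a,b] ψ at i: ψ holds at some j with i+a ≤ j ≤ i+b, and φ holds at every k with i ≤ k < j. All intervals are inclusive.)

No

Need some j in [7,10] with G[<=1] (¬reset ∧ warn), and warn at every k in [7,j-1].
  j=7: G[<=1] (¬reset ∧ warn) — fails at 7.
  j=8: G[<=1] (¬reset ∧ warn) holds, but warn fails at k=7 → not this j.
  j=9: G[<=1] (¬reset ∧ warn) — fails at 10.
  j=10: G[<=1] (¬reset ∧ warn) — fails at 10.
No j in the window works → until fails.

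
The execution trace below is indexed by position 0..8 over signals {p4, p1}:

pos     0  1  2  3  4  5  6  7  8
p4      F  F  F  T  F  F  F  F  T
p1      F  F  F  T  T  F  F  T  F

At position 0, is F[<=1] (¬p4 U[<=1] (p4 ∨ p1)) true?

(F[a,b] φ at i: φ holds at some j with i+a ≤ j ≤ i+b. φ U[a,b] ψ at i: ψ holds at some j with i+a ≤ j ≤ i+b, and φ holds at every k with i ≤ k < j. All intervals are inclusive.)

False

Check (¬p4 U[<=1] (p4 ∨ p1)) at each j in [0,1]:
  j=0: fails
  j=1: fails
No position in the window satisfies it → formula fails.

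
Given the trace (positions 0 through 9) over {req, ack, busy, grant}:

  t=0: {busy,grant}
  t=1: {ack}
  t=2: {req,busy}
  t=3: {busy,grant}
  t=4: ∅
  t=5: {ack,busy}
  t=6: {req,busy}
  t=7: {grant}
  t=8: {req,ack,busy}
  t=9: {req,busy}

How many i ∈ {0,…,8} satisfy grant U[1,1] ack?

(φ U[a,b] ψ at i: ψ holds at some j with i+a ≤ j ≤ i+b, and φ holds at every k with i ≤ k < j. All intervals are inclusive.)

2

Evaluate at each i in [0,8]:
  i=0: ✓ (rhs at j=1; lhs holds on [0,0])
  i=1: ✗ (no rhs in [2,2])
  i=2: ✗ (no rhs in [3,3])
  i=3: ✗ (no rhs in [4,4])
  i=4: ✗ (lhs fails at k=4 before rhs at j=5)
  i=5: ✗ (no rhs in [6,6])
  i=6: ✗ (no rhs in [7,7])
  i=7: ✓ (rhs at j=8; lhs holds on [7,7])
  i=8: ✗ (no rhs in [9,9])
Positions where it holds: {0, 7} → 2.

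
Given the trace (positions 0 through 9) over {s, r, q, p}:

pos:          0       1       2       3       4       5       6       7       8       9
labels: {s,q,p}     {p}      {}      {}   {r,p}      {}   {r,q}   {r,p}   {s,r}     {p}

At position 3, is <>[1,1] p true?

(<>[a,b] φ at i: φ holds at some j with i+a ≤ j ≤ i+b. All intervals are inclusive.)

Check p at each j in [4,4]:
  j=4: true
Found at j=4 → formula holds.

True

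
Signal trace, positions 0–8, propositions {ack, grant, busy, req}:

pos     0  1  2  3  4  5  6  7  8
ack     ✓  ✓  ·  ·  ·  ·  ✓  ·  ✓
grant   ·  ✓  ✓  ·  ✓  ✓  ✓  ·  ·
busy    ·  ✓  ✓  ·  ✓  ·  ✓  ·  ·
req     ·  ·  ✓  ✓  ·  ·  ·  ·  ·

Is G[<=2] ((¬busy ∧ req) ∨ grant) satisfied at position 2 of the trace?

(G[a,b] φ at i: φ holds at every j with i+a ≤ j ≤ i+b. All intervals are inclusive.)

Holds

Check ((¬busy ∧ req) ∨ grant) at every j in [2,4]:
  j=2: true
  j=3: true
  j=4: true
All positions satisfy it → formula holds.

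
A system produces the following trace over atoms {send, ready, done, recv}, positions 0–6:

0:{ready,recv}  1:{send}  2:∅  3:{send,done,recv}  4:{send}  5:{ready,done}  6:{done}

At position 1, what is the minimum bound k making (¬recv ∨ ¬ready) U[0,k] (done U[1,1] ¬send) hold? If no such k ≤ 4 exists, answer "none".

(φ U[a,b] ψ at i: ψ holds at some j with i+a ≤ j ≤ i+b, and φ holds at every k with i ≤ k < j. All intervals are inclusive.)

Need earliest j ≥ 1 with (done U[1,1] ¬send), and (¬recv ∨ ¬ready) at every k in [1,j-1].
  j=1: rhs fails.
  j=2: rhs fails.
  j=3: rhs fails.
  j=4: rhs fails.
  j=5: rhs holds; lhs holds on [1,4]. k = 4.

4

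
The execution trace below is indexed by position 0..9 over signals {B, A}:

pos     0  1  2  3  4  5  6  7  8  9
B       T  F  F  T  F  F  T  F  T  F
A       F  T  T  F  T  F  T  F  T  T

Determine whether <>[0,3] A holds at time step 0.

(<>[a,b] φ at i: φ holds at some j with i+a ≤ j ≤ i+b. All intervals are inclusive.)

Check A at each j in [0,3]:
  j=0: false
  j=1: true
  j=2: true
  j=3: false
Found at j=1 → formula holds.

Yes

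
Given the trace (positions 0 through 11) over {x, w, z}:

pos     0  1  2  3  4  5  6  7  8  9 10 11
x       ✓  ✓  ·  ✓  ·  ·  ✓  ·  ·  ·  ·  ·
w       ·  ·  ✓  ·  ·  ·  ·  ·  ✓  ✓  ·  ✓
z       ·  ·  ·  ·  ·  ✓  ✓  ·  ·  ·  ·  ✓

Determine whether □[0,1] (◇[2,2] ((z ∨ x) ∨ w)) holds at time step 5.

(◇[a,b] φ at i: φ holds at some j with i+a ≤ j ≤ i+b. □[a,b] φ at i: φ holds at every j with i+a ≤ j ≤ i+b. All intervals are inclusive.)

Check ◇[2,2] ((z ∨ x) ∨ w) at every j in [5,6]:
  j=5: fails (none in [7,7])
  j=6: holds (witness at 8)
Fails at j=5 → formula fails.

False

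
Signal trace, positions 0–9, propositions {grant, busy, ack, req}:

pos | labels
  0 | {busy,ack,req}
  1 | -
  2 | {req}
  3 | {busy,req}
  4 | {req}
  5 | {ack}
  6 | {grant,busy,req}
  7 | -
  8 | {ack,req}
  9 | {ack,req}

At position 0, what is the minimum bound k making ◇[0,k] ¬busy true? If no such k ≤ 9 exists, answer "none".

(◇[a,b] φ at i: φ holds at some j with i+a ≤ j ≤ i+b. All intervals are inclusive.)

Scan j = 0,1,… for ¬busy:
  j=0: fails
  j=1: holds
First hit at j=1, so smallest k = 1-0 = 1.

1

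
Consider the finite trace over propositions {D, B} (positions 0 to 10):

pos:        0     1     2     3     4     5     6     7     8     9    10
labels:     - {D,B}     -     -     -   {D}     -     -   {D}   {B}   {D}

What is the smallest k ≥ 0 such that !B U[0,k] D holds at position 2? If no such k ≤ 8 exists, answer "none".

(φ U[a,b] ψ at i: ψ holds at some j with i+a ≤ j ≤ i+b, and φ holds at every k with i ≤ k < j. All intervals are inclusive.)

Need earliest j ≥ 2 with D, and !B at every k in [2,j-1].
  j=2: rhs fails.
  j=3: rhs fails.
  j=4: rhs fails.
  j=5: rhs holds; lhs holds on [2,4]. k = 3.

3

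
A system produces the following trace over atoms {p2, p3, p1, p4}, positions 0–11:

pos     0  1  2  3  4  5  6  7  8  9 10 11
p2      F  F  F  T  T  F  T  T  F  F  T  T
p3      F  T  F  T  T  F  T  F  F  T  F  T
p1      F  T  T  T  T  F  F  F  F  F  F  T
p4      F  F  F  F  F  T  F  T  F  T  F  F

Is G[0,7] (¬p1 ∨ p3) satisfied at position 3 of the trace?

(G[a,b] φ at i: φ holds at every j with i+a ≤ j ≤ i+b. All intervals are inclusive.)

Check (¬p1 ∨ p3) at every j in [3,10]:
  j=3: true
  j=4: true
  j=5: true
  j=6: true
  j=7: true
  j=8: true
  j=9: true
  j=10: true
All positions satisfy it → formula holds.

True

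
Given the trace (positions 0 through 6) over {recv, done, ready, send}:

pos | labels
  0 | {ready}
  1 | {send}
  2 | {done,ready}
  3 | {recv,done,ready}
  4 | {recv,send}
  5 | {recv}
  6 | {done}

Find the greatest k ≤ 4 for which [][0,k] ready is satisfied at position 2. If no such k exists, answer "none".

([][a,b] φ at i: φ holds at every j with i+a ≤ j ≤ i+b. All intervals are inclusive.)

ready must hold from j=2 onward; find where it first fails.
  j=2: holds
  j=3: holds
  j=4: fails
Holds on [2,3], so largest k = 1.

1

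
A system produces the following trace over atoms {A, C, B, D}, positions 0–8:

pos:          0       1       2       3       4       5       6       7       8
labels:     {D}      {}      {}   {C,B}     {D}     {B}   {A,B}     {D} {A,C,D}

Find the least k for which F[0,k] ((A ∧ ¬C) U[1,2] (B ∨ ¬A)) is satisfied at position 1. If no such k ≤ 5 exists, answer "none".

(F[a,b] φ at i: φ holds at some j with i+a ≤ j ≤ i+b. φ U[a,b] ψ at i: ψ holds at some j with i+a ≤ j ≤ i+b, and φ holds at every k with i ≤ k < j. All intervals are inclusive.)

5

Scan j = 1,2,… for ((A ∧ ¬C) U[1,2] (B ∨ ¬A)):
  j=1: fails
  j=2: fails
  j=3: fails
  j=4: fails
  j=5: fails
  j=6: holds
First hit at j=6, so smallest k = 6-1 = 5.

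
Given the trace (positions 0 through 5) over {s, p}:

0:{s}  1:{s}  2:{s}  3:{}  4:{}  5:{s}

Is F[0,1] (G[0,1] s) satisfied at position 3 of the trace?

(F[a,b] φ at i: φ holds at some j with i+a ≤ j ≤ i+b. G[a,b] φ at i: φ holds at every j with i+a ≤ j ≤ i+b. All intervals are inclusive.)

False

Check G[0,1] s at each j in [3,4]:
  j=3: fails at 3
  j=4: fails at 4
No position in the window satisfies it → formula fails.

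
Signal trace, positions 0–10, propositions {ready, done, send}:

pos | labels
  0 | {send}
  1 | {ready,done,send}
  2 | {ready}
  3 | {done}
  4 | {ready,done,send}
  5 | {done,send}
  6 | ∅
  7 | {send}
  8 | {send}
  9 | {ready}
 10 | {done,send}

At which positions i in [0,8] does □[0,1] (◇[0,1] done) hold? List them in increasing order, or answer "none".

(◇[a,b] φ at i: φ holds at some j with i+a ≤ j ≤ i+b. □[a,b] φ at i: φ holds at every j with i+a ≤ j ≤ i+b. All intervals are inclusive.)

0, 1, 2, 3, 4

Evaluate at each i in [0,8]:
  i=0: ✓ (all of [0,1])
  i=1: ✓ (all of [1,2])
  i=2: ✓ (all of [2,3])
  i=3: ✓ (all of [3,4])
  i=4: ✓ (all of [4,5])
  i=5: ✗ (fails at j=6)
  i=6: ✗ (fails at j=6)
  i=7: ✗ (fails at j=7)
  i=8: ✗ (fails at j=8)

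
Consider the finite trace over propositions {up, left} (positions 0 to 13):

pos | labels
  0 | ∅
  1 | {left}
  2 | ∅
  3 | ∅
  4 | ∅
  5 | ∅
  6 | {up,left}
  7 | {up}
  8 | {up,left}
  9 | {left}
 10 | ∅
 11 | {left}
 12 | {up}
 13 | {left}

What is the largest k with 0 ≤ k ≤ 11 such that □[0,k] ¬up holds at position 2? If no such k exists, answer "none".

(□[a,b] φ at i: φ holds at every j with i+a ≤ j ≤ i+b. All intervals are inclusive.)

¬up must hold from j=2 onward; find where it first fails.
  j=2: holds
  j=3: holds
  j=4: holds
  j=5: holds
  j=6: fails
Holds on [2,5], so largest k = 3.

3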